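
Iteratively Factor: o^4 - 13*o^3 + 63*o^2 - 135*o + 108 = (o - 3)*(o^3 - 10*o^2 + 33*o - 36) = (o - 3)^2*(o^2 - 7*o + 12) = (o - 3)^3*(o - 4)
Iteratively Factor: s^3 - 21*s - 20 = (s + 4)*(s^2 - 4*s - 5) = (s - 5)*(s + 4)*(s + 1)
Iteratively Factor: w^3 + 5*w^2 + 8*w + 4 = (w + 1)*(w^2 + 4*w + 4) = (w + 1)*(w + 2)*(w + 2)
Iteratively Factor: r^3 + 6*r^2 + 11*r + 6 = (r + 2)*(r^2 + 4*r + 3) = (r + 1)*(r + 2)*(r + 3)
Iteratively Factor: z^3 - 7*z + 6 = (z - 2)*(z^2 + 2*z - 3) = (z - 2)*(z + 3)*(z - 1)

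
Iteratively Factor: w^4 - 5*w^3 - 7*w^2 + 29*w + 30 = (w + 1)*(w^3 - 6*w^2 - w + 30) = (w + 1)*(w + 2)*(w^2 - 8*w + 15) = (w - 5)*(w + 1)*(w + 2)*(w - 3)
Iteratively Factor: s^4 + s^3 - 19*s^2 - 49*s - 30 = (s - 5)*(s^3 + 6*s^2 + 11*s + 6) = (s - 5)*(s + 1)*(s^2 + 5*s + 6) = (s - 5)*(s + 1)*(s + 3)*(s + 2)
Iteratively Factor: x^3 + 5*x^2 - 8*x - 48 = (x + 4)*(x^2 + x - 12) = (x - 3)*(x + 4)*(x + 4)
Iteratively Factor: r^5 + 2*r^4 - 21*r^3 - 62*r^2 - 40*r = (r + 4)*(r^4 - 2*r^3 - 13*r^2 - 10*r) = (r + 1)*(r + 4)*(r^3 - 3*r^2 - 10*r) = r*(r + 1)*(r + 4)*(r^2 - 3*r - 10) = r*(r - 5)*(r + 1)*(r + 4)*(r + 2)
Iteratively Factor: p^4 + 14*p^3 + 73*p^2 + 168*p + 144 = (p + 4)*(p^3 + 10*p^2 + 33*p + 36) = (p + 4)^2*(p^2 + 6*p + 9) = (p + 3)*(p + 4)^2*(p + 3)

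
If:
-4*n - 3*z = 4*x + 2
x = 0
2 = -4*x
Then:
No Solution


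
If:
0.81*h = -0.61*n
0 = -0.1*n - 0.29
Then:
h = 2.18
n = -2.90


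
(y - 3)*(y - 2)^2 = y^3 - 7*y^2 + 16*y - 12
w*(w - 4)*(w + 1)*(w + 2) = w^4 - w^3 - 10*w^2 - 8*w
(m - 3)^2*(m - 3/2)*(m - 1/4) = m^4 - 31*m^3/4 + 159*m^2/8 - 18*m + 27/8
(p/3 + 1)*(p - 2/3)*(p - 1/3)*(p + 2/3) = p^4/3 + 8*p^3/9 - 13*p^2/27 - 32*p/81 + 4/27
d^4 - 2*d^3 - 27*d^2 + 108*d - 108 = (d - 3)^2*(d - 2)*(d + 6)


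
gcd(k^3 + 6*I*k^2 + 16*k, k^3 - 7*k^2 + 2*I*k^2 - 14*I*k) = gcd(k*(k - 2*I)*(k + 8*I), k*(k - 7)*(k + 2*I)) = k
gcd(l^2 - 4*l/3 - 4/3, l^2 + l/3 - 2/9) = l + 2/3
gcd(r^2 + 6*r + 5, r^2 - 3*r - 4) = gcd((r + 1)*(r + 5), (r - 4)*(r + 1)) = r + 1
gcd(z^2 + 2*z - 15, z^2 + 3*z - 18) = z - 3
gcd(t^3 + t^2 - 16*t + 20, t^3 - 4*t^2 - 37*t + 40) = t + 5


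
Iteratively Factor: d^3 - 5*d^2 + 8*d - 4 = (d - 2)*(d^2 - 3*d + 2) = (d - 2)*(d - 1)*(d - 2)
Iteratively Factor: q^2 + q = (q)*(q + 1)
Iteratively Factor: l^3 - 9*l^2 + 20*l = (l - 5)*(l^2 - 4*l) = l*(l - 5)*(l - 4)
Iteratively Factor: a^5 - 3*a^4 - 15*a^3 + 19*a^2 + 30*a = (a + 3)*(a^4 - 6*a^3 + 3*a^2 + 10*a) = a*(a + 3)*(a^3 - 6*a^2 + 3*a + 10) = a*(a - 5)*(a + 3)*(a^2 - a - 2) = a*(a - 5)*(a - 2)*(a + 3)*(a + 1)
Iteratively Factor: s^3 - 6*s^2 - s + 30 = (s - 5)*(s^2 - s - 6) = (s - 5)*(s + 2)*(s - 3)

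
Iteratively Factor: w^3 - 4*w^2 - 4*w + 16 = (w - 4)*(w^2 - 4) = (w - 4)*(w - 2)*(w + 2)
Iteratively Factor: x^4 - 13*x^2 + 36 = (x + 2)*(x^3 - 2*x^2 - 9*x + 18) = (x - 3)*(x + 2)*(x^2 + x - 6) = (x - 3)*(x - 2)*(x + 2)*(x + 3)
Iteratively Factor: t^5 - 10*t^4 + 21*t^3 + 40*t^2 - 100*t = (t)*(t^4 - 10*t^3 + 21*t^2 + 40*t - 100) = t*(t + 2)*(t^3 - 12*t^2 + 45*t - 50) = t*(t - 2)*(t + 2)*(t^2 - 10*t + 25) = t*(t - 5)*(t - 2)*(t + 2)*(t - 5)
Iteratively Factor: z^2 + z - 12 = (z + 4)*(z - 3)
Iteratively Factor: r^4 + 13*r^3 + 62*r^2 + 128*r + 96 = (r + 4)*(r^3 + 9*r^2 + 26*r + 24) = (r + 4)^2*(r^2 + 5*r + 6) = (r + 2)*(r + 4)^2*(r + 3)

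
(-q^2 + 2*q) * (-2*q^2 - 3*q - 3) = 2*q^4 - q^3 - 3*q^2 - 6*q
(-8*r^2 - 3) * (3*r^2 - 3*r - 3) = -24*r^4 + 24*r^3 + 15*r^2 + 9*r + 9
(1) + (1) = 2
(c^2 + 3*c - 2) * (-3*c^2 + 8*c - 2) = -3*c^4 - c^3 + 28*c^2 - 22*c + 4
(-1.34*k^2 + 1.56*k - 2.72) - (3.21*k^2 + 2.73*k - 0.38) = -4.55*k^2 - 1.17*k - 2.34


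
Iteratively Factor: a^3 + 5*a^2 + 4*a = (a + 1)*(a^2 + 4*a) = (a + 1)*(a + 4)*(a)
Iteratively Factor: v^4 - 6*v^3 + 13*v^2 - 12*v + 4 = (v - 2)*(v^3 - 4*v^2 + 5*v - 2) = (v - 2)*(v - 1)*(v^2 - 3*v + 2) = (v - 2)^2*(v - 1)*(v - 1)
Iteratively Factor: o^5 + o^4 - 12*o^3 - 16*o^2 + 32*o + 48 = (o + 2)*(o^4 - o^3 - 10*o^2 + 4*o + 24) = (o + 2)^2*(o^3 - 3*o^2 - 4*o + 12) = (o + 2)^3*(o^2 - 5*o + 6) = (o - 3)*(o + 2)^3*(o - 2)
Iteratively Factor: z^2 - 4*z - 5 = (z + 1)*(z - 5)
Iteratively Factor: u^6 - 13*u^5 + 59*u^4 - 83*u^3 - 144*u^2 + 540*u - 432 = (u - 4)*(u^5 - 9*u^4 + 23*u^3 + 9*u^2 - 108*u + 108) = (u - 4)*(u - 3)*(u^4 - 6*u^3 + 5*u^2 + 24*u - 36) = (u - 4)*(u - 3)^2*(u^3 - 3*u^2 - 4*u + 12) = (u - 4)*(u - 3)^3*(u^2 - 4) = (u - 4)*(u - 3)^3*(u - 2)*(u + 2)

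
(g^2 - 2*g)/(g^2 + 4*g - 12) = g/(g + 6)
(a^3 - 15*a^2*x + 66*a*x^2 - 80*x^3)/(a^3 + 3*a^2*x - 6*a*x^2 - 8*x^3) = (a^2 - 13*a*x + 40*x^2)/(a^2 + 5*a*x + 4*x^2)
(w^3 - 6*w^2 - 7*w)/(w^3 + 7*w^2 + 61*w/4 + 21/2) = 4*w*(w^2 - 6*w - 7)/(4*w^3 + 28*w^2 + 61*w + 42)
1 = 1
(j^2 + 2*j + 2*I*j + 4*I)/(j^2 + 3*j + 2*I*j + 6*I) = (j + 2)/(j + 3)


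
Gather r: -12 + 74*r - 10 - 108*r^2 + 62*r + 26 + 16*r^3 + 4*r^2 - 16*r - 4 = 16*r^3 - 104*r^2 + 120*r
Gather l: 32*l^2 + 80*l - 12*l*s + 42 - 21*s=32*l^2 + l*(80 - 12*s) - 21*s + 42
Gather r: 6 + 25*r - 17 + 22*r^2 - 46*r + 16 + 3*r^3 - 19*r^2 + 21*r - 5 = 3*r^3 + 3*r^2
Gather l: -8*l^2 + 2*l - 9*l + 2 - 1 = -8*l^2 - 7*l + 1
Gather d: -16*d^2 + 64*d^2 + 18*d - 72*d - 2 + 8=48*d^2 - 54*d + 6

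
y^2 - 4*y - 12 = (y - 6)*(y + 2)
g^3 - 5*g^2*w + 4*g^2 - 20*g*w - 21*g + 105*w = (g - 3)*(g + 7)*(g - 5*w)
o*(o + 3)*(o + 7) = o^3 + 10*o^2 + 21*o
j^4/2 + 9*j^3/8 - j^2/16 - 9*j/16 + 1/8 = (j/2 + 1/2)*(j - 1/2)*(j - 1/4)*(j + 2)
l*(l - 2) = l^2 - 2*l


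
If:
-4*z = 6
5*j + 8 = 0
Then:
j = -8/5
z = -3/2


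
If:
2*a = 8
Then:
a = 4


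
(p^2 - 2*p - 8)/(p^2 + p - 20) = (p + 2)/(p + 5)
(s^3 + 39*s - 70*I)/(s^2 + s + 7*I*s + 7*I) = (s^2 - 7*I*s - 10)/(s + 1)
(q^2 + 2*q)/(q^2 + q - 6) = q*(q + 2)/(q^2 + q - 6)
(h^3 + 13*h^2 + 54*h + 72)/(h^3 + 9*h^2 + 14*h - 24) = (h + 3)/(h - 1)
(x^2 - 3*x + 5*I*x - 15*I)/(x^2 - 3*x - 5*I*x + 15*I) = (x + 5*I)/(x - 5*I)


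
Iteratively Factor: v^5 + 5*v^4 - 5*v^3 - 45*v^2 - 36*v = (v - 3)*(v^4 + 8*v^3 + 19*v^2 + 12*v) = (v - 3)*(v + 4)*(v^3 + 4*v^2 + 3*v) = (v - 3)*(v + 1)*(v + 4)*(v^2 + 3*v) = v*(v - 3)*(v + 1)*(v + 4)*(v + 3)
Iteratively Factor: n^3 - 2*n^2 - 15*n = (n - 5)*(n^2 + 3*n) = (n - 5)*(n + 3)*(n)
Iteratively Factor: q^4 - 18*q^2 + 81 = (q - 3)*(q^3 + 3*q^2 - 9*q - 27) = (q - 3)^2*(q^2 + 6*q + 9) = (q - 3)^2*(q + 3)*(q + 3)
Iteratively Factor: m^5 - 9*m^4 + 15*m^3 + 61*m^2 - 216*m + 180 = (m - 3)*(m^4 - 6*m^3 - 3*m^2 + 52*m - 60) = (m - 3)*(m + 3)*(m^3 - 9*m^2 + 24*m - 20) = (m - 5)*(m - 3)*(m + 3)*(m^2 - 4*m + 4) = (m - 5)*(m - 3)*(m - 2)*(m + 3)*(m - 2)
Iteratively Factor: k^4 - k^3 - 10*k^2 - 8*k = (k)*(k^3 - k^2 - 10*k - 8) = k*(k - 4)*(k^2 + 3*k + 2) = k*(k - 4)*(k + 2)*(k + 1)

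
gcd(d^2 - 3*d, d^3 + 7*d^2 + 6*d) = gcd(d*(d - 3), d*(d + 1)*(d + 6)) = d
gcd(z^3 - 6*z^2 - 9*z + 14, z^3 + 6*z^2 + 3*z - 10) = z^2 + z - 2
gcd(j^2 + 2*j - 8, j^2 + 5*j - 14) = j - 2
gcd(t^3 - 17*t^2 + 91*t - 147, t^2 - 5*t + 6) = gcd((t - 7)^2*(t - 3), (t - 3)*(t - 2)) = t - 3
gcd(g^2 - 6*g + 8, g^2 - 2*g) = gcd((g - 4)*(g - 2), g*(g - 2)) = g - 2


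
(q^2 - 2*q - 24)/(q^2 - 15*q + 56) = (q^2 - 2*q - 24)/(q^2 - 15*q + 56)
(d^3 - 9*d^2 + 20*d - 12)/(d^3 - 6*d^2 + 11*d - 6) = (d - 6)/(d - 3)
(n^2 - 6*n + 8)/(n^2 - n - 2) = (n - 4)/(n + 1)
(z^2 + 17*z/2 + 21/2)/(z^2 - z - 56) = (z + 3/2)/(z - 8)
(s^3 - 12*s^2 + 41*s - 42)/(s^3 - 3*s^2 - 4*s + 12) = (s - 7)/(s + 2)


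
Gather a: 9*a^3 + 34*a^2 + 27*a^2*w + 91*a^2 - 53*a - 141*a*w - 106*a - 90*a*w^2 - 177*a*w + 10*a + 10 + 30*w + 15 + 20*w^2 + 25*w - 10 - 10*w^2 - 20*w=9*a^3 + a^2*(27*w + 125) + a*(-90*w^2 - 318*w - 149) + 10*w^2 + 35*w + 15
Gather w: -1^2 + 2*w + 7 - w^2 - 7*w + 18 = -w^2 - 5*w + 24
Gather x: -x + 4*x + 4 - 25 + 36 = 3*x + 15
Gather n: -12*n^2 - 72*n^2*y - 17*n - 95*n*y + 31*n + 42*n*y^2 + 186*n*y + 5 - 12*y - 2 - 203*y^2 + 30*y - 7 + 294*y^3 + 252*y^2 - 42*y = n^2*(-72*y - 12) + n*(42*y^2 + 91*y + 14) + 294*y^3 + 49*y^2 - 24*y - 4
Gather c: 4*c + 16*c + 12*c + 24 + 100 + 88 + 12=32*c + 224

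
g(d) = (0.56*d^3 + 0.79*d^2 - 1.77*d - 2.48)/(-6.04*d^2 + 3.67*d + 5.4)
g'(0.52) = -0.34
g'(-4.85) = -0.09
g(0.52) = -0.55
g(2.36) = -0.26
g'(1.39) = -21.49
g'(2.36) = -0.25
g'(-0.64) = 36.42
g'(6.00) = -0.10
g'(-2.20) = -0.07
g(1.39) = 1.63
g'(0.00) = -0.02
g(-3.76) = 0.15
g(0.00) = -0.46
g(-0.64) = -2.03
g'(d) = (12.08*d - 3.67)*(0.56*d^3 + 0.79*d^2 - 1.77*d - 2.48)/(-6.04*d^2 + 3.67*d + 5.4)^2 + (1.68*d^2 + 1.58*d - 1.77)/(-6.04*d^2 + 3.67*d + 5.4) = (-3.3824*d^4 + 4.1104*d^3 + 1.2805*d^2 - 21.4264*d - 0.456400000000002)/(36.4816*d^4 - 44.3336*d^3 - 51.7631*d^2 + 39.636*d + 29.16)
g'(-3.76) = -0.09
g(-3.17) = 0.10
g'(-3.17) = -0.09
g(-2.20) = 0.02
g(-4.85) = 0.25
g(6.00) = -0.72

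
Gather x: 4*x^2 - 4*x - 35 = 4*x^2 - 4*x - 35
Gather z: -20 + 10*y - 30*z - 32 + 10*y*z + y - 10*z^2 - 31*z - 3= 11*y - 10*z^2 + z*(10*y - 61) - 55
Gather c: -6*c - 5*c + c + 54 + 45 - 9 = 90 - 10*c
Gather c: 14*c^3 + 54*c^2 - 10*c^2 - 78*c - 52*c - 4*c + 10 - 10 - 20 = 14*c^3 + 44*c^2 - 134*c - 20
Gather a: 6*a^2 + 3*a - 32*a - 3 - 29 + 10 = 6*a^2 - 29*a - 22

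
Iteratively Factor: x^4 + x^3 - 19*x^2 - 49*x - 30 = (x + 1)*(x^3 - 19*x - 30) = (x + 1)*(x + 2)*(x^2 - 2*x - 15) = (x + 1)*(x + 2)*(x + 3)*(x - 5)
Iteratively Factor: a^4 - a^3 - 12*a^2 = (a - 4)*(a^3 + 3*a^2) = a*(a - 4)*(a^2 + 3*a) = a*(a - 4)*(a + 3)*(a)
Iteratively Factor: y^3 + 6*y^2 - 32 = (y - 2)*(y^2 + 8*y + 16) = (y - 2)*(y + 4)*(y + 4)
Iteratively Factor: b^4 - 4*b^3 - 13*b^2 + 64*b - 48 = (b - 4)*(b^3 - 13*b + 12) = (b - 4)*(b - 3)*(b^2 + 3*b - 4) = (b - 4)*(b - 3)*(b + 4)*(b - 1)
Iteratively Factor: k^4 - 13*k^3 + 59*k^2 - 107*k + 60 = (k - 5)*(k^3 - 8*k^2 + 19*k - 12) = (k - 5)*(k - 4)*(k^2 - 4*k + 3) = (k - 5)*(k - 4)*(k - 3)*(k - 1)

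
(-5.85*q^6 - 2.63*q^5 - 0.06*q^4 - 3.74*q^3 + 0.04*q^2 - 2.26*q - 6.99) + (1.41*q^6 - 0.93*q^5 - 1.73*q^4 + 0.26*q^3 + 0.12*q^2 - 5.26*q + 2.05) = -4.44*q^6 - 3.56*q^5 - 1.79*q^4 - 3.48*q^3 + 0.16*q^2 - 7.52*q - 4.94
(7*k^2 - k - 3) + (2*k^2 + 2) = 9*k^2 - k - 1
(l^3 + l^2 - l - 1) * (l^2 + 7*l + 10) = l^5 + 8*l^4 + 16*l^3 + 2*l^2 - 17*l - 10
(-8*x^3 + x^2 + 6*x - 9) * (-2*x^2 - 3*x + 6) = 16*x^5 + 22*x^4 - 63*x^3 + 6*x^2 + 63*x - 54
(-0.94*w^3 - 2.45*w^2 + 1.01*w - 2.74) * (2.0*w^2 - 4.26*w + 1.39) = -1.88*w^5 - 0.895600000000001*w^4 + 11.1504*w^3 - 13.1881*w^2 + 13.0763*w - 3.8086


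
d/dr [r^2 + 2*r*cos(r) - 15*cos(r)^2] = -2*r*sin(r) + 2*r + 15*sin(2*r) + 2*cos(r)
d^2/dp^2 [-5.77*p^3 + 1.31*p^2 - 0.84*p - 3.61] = 2.62 - 34.62*p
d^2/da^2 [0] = 0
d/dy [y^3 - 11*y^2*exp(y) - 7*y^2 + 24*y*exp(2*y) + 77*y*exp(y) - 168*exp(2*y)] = -11*y^2*exp(y) + 3*y^2 + 48*y*exp(2*y) + 55*y*exp(y) - 14*y - 312*exp(2*y) + 77*exp(y)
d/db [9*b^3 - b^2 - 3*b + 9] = 27*b^2 - 2*b - 3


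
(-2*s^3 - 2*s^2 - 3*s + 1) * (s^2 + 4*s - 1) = -2*s^5 - 10*s^4 - 9*s^3 - 9*s^2 + 7*s - 1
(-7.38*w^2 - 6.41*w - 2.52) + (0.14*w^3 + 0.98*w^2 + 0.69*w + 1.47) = 0.14*w^3 - 6.4*w^2 - 5.72*w - 1.05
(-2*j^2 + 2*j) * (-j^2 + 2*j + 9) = 2*j^4 - 6*j^3 - 14*j^2 + 18*j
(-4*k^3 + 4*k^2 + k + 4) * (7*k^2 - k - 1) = -28*k^5 + 32*k^4 + 7*k^3 + 23*k^2 - 5*k - 4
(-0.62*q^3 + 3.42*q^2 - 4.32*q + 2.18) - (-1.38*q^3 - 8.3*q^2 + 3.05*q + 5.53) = 0.76*q^3 + 11.72*q^2 - 7.37*q - 3.35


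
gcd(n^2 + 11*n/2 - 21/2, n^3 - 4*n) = 1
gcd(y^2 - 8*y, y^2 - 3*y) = y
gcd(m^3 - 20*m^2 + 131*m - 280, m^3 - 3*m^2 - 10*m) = m - 5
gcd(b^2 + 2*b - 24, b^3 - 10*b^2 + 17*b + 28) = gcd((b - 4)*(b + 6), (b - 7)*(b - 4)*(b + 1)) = b - 4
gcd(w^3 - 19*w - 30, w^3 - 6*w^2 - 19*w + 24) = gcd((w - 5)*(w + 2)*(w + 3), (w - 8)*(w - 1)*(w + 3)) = w + 3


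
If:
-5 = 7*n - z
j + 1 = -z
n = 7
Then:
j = -55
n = 7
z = 54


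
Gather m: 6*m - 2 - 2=6*m - 4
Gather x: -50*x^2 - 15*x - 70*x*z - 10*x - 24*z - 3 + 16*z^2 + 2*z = -50*x^2 + x*(-70*z - 25) + 16*z^2 - 22*z - 3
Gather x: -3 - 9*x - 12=-9*x - 15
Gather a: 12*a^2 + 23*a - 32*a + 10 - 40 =12*a^2 - 9*a - 30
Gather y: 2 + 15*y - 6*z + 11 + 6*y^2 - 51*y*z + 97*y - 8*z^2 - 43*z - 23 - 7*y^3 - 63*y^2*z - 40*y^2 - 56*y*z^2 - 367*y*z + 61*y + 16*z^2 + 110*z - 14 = -7*y^3 + y^2*(-63*z - 34) + y*(-56*z^2 - 418*z + 173) + 8*z^2 + 61*z - 24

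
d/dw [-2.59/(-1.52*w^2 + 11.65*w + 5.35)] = (30.1735 - 7.8736*w)/(-1.52*w^2 + 11.65*w + 5.35)^2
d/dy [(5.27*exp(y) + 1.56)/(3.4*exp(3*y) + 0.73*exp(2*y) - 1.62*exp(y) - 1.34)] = (-(5.27*exp(y) + 1.56)*(10.2*exp(2*y) + 1.46*exp(y) - 1.62) + 17.918*exp(3*y) + 3.8471*exp(2*y) - 8.5374*exp(y) - 7.0618)*exp(y)/(3.4*exp(3*y) + 0.73*exp(2*y) - 1.62*exp(y) - 1.34)^2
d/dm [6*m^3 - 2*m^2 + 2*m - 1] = 18*m^2 - 4*m + 2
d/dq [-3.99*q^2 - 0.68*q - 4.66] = -7.98*q - 0.68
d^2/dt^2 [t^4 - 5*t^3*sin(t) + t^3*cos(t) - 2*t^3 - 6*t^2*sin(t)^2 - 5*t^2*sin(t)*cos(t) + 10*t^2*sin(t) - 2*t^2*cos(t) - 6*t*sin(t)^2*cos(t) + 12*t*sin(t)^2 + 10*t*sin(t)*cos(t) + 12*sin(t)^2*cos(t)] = 5*t^3*sin(t) - t^3*cos(t) - 16*t^2*sin(t) + 10*t^2*sin(2*t) - 28*t^2*cos(t) - 12*t^2*cos(2*t) + 12*t^2 - 22*t*sin(t) - 44*t*sin(2*t) + 95*t*cos(t)/2 + 4*t*cos(2*t) - 27*t*cos(3*t)/2 - 12*t + 23*sin(t) + 19*sin(2*t) - 9*sin(3*t) - 7*cos(t) + 26*cos(2*t) + 27*cos(3*t) - 6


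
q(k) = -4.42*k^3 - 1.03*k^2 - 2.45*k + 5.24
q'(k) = -13.26*k^2 - 2.06*k - 2.45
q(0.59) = 2.53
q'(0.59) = -8.28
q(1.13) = -5.22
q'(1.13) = -21.71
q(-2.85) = 106.18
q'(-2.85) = -104.28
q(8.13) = -2457.92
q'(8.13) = -895.64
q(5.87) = -938.63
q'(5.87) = -471.44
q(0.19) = 4.71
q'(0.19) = -3.32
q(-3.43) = 179.89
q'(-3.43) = -151.39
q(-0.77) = 8.53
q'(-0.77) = -8.73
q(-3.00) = 122.66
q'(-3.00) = -115.61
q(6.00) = -1001.26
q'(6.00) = -492.17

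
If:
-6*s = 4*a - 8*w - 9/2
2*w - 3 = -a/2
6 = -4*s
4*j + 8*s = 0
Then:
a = 17/4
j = 3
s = -3/2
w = 7/16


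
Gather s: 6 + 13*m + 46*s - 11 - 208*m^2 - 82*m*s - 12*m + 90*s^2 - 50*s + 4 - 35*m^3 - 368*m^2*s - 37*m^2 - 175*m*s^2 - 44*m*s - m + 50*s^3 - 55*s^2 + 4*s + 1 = -35*m^3 - 245*m^2 + 50*s^3 + s^2*(35 - 175*m) + s*(-368*m^2 - 126*m)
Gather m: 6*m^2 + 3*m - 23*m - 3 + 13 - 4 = 6*m^2 - 20*m + 6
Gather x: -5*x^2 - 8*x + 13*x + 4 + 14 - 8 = -5*x^2 + 5*x + 10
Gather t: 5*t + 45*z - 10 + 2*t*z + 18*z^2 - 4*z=t*(2*z + 5) + 18*z^2 + 41*z - 10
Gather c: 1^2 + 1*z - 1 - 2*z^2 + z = -2*z^2 + 2*z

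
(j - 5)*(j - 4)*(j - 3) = j^3 - 12*j^2 + 47*j - 60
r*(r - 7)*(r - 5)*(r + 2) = r^4 - 10*r^3 + 11*r^2 + 70*r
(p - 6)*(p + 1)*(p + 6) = p^3 + p^2 - 36*p - 36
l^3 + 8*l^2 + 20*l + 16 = (l + 2)^2*(l + 4)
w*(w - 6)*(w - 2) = w^3 - 8*w^2 + 12*w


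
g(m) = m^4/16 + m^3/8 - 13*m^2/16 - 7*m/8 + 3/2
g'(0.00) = -0.88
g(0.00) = 1.50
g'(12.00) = 465.62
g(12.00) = 1386.00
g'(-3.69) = -2.33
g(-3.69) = -1.03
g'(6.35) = 67.94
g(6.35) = 96.81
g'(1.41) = -1.72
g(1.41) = -0.75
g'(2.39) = 0.80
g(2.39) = -1.49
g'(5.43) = 41.38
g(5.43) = 47.14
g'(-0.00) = -0.88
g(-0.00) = 1.50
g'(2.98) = 4.23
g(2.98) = -0.09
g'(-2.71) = 1.31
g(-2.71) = -1.21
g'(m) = m^3/4 + 3*m^2/8 - 13*m/8 - 7/8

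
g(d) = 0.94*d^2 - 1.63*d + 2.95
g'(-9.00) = -18.55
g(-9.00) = 93.76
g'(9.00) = 15.29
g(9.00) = 64.42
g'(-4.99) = -11.01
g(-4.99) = 34.49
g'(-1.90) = -5.20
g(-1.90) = 9.44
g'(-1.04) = -3.59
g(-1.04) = 5.66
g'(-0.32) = -2.23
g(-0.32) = 3.57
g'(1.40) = 1.00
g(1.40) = 2.51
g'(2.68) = 3.41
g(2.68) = 5.33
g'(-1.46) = -4.37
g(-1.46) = 7.33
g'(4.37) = 6.59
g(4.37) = 13.78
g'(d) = 1.88*d - 1.63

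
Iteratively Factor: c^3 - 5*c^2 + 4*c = (c - 1)*(c^2 - 4*c) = c*(c - 1)*(c - 4)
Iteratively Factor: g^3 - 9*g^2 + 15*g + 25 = (g + 1)*(g^2 - 10*g + 25) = (g - 5)*(g + 1)*(g - 5)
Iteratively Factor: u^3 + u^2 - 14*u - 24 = (u + 3)*(u^2 - 2*u - 8) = (u - 4)*(u + 3)*(u + 2)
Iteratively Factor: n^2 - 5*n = (n - 5)*(n)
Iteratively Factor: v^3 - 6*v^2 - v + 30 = (v - 3)*(v^2 - 3*v - 10) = (v - 5)*(v - 3)*(v + 2)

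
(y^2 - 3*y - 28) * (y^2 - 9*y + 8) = y^4 - 12*y^3 + 7*y^2 + 228*y - 224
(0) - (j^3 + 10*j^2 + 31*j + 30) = -j^3 - 10*j^2 - 31*j - 30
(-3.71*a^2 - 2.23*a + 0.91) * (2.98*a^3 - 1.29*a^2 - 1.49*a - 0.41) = -11.0558*a^5 - 1.8595*a^4 + 11.1164*a^3 + 3.6699*a^2 - 0.4416*a - 0.3731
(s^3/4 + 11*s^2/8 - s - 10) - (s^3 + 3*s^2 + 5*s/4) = -3*s^3/4 - 13*s^2/8 - 9*s/4 - 10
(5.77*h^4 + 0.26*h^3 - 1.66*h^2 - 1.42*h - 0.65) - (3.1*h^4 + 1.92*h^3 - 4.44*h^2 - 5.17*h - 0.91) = 2.67*h^4 - 1.66*h^3 + 2.78*h^2 + 3.75*h + 0.26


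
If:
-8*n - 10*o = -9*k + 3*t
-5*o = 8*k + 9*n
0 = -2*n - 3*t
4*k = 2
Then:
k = 1/2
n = -25/24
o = 43/40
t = 25/36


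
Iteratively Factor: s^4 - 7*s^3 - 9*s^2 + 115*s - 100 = (s + 4)*(s^3 - 11*s^2 + 35*s - 25) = (s - 5)*(s + 4)*(s^2 - 6*s + 5) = (s - 5)*(s - 1)*(s + 4)*(s - 5)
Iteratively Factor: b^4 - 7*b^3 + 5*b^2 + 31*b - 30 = (b - 1)*(b^3 - 6*b^2 - b + 30) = (b - 5)*(b - 1)*(b^2 - b - 6) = (b - 5)*(b - 3)*(b - 1)*(b + 2)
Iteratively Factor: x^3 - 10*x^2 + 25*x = (x - 5)*(x^2 - 5*x) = x*(x - 5)*(x - 5)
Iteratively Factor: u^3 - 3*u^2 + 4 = (u - 2)*(u^2 - u - 2) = (u - 2)^2*(u + 1)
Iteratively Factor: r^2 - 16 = (r + 4)*(r - 4)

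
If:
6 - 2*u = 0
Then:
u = 3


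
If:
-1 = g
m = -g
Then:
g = -1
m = 1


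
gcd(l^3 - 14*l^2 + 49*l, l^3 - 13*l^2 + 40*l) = l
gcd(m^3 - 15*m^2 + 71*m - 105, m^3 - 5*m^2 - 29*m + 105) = m^2 - 10*m + 21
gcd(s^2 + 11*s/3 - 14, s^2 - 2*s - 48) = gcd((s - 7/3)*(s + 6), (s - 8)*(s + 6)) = s + 6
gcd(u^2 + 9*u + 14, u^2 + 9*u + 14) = u^2 + 9*u + 14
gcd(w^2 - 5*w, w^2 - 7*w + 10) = w - 5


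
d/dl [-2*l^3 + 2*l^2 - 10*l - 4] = -6*l^2 + 4*l - 10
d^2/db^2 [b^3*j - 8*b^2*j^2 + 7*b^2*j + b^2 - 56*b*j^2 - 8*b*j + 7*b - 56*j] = 6*b*j - 16*j^2 + 14*j + 2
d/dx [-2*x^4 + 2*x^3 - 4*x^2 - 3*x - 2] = -8*x^3 + 6*x^2 - 8*x - 3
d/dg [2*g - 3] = 2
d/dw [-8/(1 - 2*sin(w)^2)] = -32*sin(2*w)/(cos(4*w) + 1)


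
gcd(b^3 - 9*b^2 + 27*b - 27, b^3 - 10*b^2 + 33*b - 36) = b^2 - 6*b + 9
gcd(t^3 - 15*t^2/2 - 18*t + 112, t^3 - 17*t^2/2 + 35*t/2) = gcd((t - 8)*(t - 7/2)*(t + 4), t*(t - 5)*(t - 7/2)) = t - 7/2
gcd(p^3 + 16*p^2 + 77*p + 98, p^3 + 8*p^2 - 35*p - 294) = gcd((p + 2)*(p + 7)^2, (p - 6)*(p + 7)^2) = p^2 + 14*p + 49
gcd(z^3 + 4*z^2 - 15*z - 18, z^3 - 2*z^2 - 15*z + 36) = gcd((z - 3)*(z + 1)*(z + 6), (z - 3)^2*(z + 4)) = z - 3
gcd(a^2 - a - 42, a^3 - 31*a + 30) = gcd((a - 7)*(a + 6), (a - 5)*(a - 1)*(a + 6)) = a + 6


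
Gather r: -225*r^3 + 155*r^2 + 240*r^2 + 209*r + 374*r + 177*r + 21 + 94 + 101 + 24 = -225*r^3 + 395*r^2 + 760*r + 240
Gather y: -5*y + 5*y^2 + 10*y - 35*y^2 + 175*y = -30*y^2 + 180*y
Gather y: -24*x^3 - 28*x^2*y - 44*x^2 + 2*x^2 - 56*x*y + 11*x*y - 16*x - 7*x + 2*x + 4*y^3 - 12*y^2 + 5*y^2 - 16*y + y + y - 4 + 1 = -24*x^3 - 42*x^2 - 21*x + 4*y^3 - 7*y^2 + y*(-28*x^2 - 45*x - 14) - 3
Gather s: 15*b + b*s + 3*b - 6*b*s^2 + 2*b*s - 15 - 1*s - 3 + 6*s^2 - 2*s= 18*b + s^2*(6 - 6*b) + s*(3*b - 3) - 18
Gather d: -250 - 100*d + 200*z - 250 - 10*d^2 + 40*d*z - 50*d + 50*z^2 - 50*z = -10*d^2 + d*(40*z - 150) + 50*z^2 + 150*z - 500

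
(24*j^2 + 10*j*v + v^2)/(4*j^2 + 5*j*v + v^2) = (6*j + v)/(j + v)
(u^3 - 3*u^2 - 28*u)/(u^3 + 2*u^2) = (u^2 - 3*u - 28)/(u*(u + 2))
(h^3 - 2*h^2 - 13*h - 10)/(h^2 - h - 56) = (-h^3 + 2*h^2 + 13*h + 10)/(-h^2 + h + 56)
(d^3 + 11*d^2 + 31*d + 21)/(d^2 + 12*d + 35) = (d^2 + 4*d + 3)/(d + 5)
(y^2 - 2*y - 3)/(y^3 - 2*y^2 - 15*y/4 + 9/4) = 4*(y + 1)/(4*y^2 + 4*y - 3)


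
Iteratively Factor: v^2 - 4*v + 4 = (v - 2)*(v - 2)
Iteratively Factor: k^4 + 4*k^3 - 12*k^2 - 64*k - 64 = (k + 4)*(k^3 - 12*k - 16) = (k + 2)*(k + 4)*(k^2 - 2*k - 8) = (k - 4)*(k + 2)*(k + 4)*(k + 2)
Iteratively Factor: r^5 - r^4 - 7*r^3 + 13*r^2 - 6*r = (r)*(r^4 - r^3 - 7*r^2 + 13*r - 6) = r*(r - 2)*(r^3 + r^2 - 5*r + 3) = r*(r - 2)*(r + 3)*(r^2 - 2*r + 1) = r*(r - 2)*(r - 1)*(r + 3)*(r - 1)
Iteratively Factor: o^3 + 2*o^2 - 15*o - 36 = (o - 4)*(o^2 + 6*o + 9) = (o - 4)*(o + 3)*(o + 3)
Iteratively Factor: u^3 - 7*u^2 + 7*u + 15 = (u - 5)*(u^2 - 2*u - 3) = (u - 5)*(u + 1)*(u - 3)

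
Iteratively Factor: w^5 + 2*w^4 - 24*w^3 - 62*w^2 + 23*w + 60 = (w - 5)*(w^4 + 7*w^3 + 11*w^2 - 7*w - 12) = (w - 5)*(w + 1)*(w^3 + 6*w^2 + 5*w - 12) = (w - 5)*(w + 1)*(w + 3)*(w^2 + 3*w - 4) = (w - 5)*(w - 1)*(w + 1)*(w + 3)*(w + 4)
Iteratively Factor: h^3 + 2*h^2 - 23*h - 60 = (h - 5)*(h^2 + 7*h + 12) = (h - 5)*(h + 3)*(h + 4)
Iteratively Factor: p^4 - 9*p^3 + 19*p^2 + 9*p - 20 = (p - 4)*(p^3 - 5*p^2 - p + 5) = (p - 4)*(p + 1)*(p^2 - 6*p + 5) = (p - 5)*(p - 4)*(p + 1)*(p - 1)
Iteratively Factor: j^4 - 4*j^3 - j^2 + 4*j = (j - 1)*(j^3 - 3*j^2 - 4*j) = j*(j - 1)*(j^2 - 3*j - 4) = j*(j - 1)*(j + 1)*(j - 4)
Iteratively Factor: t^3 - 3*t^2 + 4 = (t - 2)*(t^2 - t - 2) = (t - 2)^2*(t + 1)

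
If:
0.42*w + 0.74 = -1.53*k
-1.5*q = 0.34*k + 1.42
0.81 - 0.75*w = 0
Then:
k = -0.78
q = -0.77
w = 1.08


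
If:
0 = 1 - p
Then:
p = 1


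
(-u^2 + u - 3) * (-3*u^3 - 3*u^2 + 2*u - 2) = 3*u^5 + 4*u^3 + 13*u^2 - 8*u + 6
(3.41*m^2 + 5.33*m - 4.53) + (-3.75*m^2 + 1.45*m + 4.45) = -0.34*m^2 + 6.78*m - 0.0800000000000001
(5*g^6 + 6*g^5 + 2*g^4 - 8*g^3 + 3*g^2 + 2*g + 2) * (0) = 0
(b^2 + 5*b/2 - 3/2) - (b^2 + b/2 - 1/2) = 2*b - 1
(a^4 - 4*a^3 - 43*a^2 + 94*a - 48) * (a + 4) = a^5 - 59*a^3 - 78*a^2 + 328*a - 192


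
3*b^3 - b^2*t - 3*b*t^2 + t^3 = (-3*b + t)*(-b + t)*(b + t)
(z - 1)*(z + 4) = z^2 + 3*z - 4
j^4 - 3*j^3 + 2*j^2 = j^2*(j - 2)*(j - 1)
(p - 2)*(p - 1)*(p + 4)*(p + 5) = p^4 + 6*p^3 - 5*p^2 - 42*p + 40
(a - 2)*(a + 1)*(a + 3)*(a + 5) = a^4 + 7*a^3 + 5*a^2 - 31*a - 30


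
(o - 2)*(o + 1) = o^2 - o - 2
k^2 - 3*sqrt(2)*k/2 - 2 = (k - 2*sqrt(2))*(k + sqrt(2)/2)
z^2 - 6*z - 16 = (z - 8)*(z + 2)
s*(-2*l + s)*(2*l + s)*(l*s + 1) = -4*l^3*s^2 - 4*l^2*s + l*s^4 + s^3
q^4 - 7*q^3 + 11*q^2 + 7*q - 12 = (q - 4)*(q - 3)*(q - 1)*(q + 1)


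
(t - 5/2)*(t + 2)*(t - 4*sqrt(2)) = t^3 - 4*sqrt(2)*t^2 - t^2/2 - 5*t + 2*sqrt(2)*t + 20*sqrt(2)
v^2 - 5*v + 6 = (v - 3)*(v - 2)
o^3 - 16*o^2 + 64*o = o*(o - 8)^2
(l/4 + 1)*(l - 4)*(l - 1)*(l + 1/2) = l^4/4 - l^3/8 - 33*l^2/8 + 2*l + 2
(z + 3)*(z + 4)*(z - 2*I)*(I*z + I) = I*z^4 + 2*z^3 + 8*I*z^3 + 16*z^2 + 19*I*z^2 + 38*z + 12*I*z + 24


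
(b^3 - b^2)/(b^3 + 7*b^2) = (b - 1)/(b + 7)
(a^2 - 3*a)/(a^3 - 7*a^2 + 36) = a/(a^2 - 4*a - 12)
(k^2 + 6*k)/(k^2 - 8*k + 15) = k*(k + 6)/(k^2 - 8*k + 15)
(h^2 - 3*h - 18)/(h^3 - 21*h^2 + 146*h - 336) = (h + 3)/(h^2 - 15*h + 56)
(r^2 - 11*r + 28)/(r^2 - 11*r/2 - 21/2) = 2*(r - 4)/(2*r + 3)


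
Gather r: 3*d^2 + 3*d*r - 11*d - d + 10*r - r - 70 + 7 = 3*d^2 - 12*d + r*(3*d + 9) - 63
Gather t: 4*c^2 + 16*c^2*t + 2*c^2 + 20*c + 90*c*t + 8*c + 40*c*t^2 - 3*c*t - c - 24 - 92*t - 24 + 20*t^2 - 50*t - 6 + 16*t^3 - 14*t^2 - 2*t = 6*c^2 + 27*c + 16*t^3 + t^2*(40*c + 6) + t*(16*c^2 + 87*c - 144) - 54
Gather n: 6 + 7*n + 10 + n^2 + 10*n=n^2 + 17*n + 16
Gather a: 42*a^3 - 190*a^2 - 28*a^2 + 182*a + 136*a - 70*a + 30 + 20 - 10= 42*a^3 - 218*a^2 + 248*a + 40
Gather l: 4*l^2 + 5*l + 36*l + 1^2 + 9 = 4*l^2 + 41*l + 10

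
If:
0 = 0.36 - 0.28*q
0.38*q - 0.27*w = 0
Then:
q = 1.29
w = 1.81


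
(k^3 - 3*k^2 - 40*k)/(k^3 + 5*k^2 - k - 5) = k*(k - 8)/(k^2 - 1)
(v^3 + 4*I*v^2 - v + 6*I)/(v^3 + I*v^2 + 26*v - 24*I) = (v^2 + 5*I*v - 6)/(v^2 + 2*I*v + 24)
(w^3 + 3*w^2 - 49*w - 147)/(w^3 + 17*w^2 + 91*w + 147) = (w - 7)/(w + 7)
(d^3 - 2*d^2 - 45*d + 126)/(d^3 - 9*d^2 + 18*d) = (d + 7)/d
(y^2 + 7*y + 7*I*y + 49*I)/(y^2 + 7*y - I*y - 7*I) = (y + 7*I)/(y - I)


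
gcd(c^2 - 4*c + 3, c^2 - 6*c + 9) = c - 3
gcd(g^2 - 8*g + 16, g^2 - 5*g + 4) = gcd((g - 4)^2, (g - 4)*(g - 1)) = g - 4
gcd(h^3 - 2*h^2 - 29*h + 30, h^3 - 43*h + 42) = h^2 - 7*h + 6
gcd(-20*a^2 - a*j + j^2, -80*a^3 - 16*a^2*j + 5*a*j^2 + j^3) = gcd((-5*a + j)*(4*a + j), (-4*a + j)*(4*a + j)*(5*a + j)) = 4*a + j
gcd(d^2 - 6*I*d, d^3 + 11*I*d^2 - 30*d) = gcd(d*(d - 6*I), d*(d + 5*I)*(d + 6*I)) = d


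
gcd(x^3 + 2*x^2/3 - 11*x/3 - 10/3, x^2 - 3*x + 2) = x - 2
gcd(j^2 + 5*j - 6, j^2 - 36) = j + 6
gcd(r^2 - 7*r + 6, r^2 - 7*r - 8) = 1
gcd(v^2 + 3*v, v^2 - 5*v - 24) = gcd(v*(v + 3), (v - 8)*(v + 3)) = v + 3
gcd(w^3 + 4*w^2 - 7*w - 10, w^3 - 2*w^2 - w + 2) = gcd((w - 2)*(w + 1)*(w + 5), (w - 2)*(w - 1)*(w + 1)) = w^2 - w - 2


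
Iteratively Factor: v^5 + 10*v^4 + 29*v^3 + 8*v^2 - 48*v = (v + 4)*(v^4 + 6*v^3 + 5*v^2 - 12*v) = (v + 3)*(v + 4)*(v^3 + 3*v^2 - 4*v) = (v - 1)*(v + 3)*(v + 4)*(v^2 + 4*v) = v*(v - 1)*(v + 3)*(v + 4)*(v + 4)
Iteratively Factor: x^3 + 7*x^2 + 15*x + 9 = (x + 3)*(x^2 + 4*x + 3) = (x + 3)^2*(x + 1)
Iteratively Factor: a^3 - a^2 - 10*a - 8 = (a + 1)*(a^2 - 2*a - 8) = (a + 1)*(a + 2)*(a - 4)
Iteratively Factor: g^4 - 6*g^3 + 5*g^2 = (g)*(g^3 - 6*g^2 + 5*g) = g*(g - 5)*(g^2 - g) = g^2*(g - 5)*(g - 1)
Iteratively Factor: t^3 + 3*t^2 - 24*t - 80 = (t - 5)*(t^2 + 8*t + 16) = (t - 5)*(t + 4)*(t + 4)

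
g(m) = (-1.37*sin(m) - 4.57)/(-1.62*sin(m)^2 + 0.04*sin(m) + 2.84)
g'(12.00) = 0.55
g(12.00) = -1.63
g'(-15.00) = -0.84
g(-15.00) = -1.73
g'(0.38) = -1.27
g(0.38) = -1.93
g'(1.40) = -2.04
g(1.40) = -4.53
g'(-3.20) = 0.57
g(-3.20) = -1.64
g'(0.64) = -2.05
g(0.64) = -2.36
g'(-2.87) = -0.01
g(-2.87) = -1.55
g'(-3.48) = 1.17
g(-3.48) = -1.88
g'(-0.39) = 0.22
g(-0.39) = -1.56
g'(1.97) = 3.32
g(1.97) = -3.88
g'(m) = (3.24*sin(m)*cos(m) - 0.04*cos(m))*(-1.37*sin(m) - 4.57)/(-1.62*sin(m)^2 + 0.04*sin(m) + 2.84)^2 - 1.37*cos(m)/(-1.62*sin(m)^2 + 0.04*sin(m) + 2.84) = (-14.8068*sin(m) + 1.1097*cos(2*m) - 4.8177)*cos(m)/(-1.62*sin(m)^2 + 0.04*sin(m) + 2.84)^2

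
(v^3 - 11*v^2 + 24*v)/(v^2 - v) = (v^2 - 11*v + 24)/(v - 1)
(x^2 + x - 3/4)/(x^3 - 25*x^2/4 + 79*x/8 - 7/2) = 2*(2*x + 3)/(4*x^2 - 23*x + 28)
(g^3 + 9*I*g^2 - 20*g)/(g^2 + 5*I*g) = g + 4*I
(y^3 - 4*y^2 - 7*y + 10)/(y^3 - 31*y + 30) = (y + 2)/(y + 6)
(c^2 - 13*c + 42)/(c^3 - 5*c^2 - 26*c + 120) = (c - 7)/(c^2 + c - 20)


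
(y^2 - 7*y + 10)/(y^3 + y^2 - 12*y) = (y^2 - 7*y + 10)/(y*(y^2 + y - 12))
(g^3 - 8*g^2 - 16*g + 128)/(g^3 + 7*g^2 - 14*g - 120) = (g^2 - 4*g - 32)/(g^2 + 11*g + 30)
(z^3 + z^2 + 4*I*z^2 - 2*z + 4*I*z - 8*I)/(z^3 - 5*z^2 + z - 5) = (z^3 + z^2*(1 + 4*I) + z*(-2 + 4*I) - 8*I)/(z^3 - 5*z^2 + z - 5)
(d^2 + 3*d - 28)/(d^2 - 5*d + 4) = (d + 7)/(d - 1)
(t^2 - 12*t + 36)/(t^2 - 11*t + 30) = (t - 6)/(t - 5)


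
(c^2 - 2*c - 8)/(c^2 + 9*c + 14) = (c - 4)/(c + 7)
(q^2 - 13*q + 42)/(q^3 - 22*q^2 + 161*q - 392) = (q - 6)/(q^2 - 15*q + 56)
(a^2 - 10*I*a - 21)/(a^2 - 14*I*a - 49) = (a - 3*I)/(a - 7*I)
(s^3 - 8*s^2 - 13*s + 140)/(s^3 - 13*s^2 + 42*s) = (s^2 - s - 20)/(s*(s - 6))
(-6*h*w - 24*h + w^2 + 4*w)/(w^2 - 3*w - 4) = (6*h*w + 24*h - w^2 - 4*w)/(-w^2 + 3*w + 4)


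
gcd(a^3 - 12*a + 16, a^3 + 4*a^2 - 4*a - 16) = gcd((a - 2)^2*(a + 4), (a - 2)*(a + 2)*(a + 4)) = a^2 + 2*a - 8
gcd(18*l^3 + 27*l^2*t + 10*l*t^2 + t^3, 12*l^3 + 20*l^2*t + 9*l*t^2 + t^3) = 6*l^2 + 7*l*t + t^2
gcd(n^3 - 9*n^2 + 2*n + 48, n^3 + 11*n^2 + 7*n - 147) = n - 3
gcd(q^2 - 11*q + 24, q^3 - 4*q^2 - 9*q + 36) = q - 3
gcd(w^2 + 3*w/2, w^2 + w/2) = w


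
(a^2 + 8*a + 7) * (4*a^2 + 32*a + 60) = 4*a^4 + 64*a^3 + 344*a^2 + 704*a + 420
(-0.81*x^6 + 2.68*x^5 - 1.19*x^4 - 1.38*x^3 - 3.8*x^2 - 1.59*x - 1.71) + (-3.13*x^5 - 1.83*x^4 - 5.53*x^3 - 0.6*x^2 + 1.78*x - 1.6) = -0.81*x^6 - 0.45*x^5 - 3.02*x^4 - 6.91*x^3 - 4.4*x^2 + 0.19*x - 3.31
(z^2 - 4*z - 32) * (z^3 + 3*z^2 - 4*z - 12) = z^5 - z^4 - 48*z^3 - 92*z^2 + 176*z + 384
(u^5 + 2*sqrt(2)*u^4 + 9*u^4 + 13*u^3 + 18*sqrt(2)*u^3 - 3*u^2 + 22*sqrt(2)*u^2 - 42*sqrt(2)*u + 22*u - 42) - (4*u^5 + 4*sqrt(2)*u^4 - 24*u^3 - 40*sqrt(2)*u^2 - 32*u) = -3*u^5 - 2*sqrt(2)*u^4 + 9*u^4 + 18*sqrt(2)*u^3 + 37*u^3 - 3*u^2 + 62*sqrt(2)*u^2 - 42*sqrt(2)*u + 54*u - 42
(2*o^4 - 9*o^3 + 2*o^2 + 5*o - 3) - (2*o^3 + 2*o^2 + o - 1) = 2*o^4 - 11*o^3 + 4*o - 2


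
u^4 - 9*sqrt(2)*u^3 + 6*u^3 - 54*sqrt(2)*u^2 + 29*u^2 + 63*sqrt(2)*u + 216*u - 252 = (u - 1)*(u + 7)*(u - 6*sqrt(2))*(u - 3*sqrt(2))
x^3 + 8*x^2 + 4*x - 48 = (x - 2)*(x + 4)*(x + 6)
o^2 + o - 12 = (o - 3)*(o + 4)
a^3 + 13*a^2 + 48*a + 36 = (a + 1)*(a + 6)^2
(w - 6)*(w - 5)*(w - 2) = w^3 - 13*w^2 + 52*w - 60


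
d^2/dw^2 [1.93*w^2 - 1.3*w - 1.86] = 3.86000000000000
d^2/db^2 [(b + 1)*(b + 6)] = 2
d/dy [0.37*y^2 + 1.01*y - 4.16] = 0.74*y + 1.01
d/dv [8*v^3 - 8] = 24*v^2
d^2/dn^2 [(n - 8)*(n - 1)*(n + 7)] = 6*n - 4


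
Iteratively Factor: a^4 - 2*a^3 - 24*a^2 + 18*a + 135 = (a - 3)*(a^3 + a^2 - 21*a - 45) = (a - 3)*(a + 3)*(a^2 - 2*a - 15) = (a - 3)*(a + 3)^2*(a - 5)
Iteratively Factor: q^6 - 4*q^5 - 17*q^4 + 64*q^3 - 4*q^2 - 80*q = (q - 5)*(q^5 + q^4 - 12*q^3 + 4*q^2 + 16*q) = (q - 5)*(q - 2)*(q^4 + 3*q^3 - 6*q^2 - 8*q) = (q - 5)*(q - 2)*(q + 4)*(q^3 - q^2 - 2*q) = q*(q - 5)*(q - 2)*(q + 4)*(q^2 - q - 2) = q*(q - 5)*(q - 2)^2*(q + 4)*(q + 1)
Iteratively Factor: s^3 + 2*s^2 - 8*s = (s)*(s^2 + 2*s - 8) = s*(s - 2)*(s + 4)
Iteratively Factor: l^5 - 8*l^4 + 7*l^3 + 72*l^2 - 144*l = (l - 4)*(l^4 - 4*l^3 - 9*l^2 + 36*l) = (l - 4)^2*(l^3 - 9*l) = (l - 4)^2*(l - 3)*(l^2 + 3*l) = l*(l - 4)^2*(l - 3)*(l + 3)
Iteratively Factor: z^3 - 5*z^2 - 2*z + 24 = (z + 2)*(z^2 - 7*z + 12) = (z - 3)*(z + 2)*(z - 4)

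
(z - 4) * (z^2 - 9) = z^3 - 4*z^2 - 9*z + 36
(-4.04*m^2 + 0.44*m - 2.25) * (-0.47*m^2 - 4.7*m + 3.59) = 1.8988*m^4 + 18.7812*m^3 - 15.5141*m^2 + 12.1546*m - 8.0775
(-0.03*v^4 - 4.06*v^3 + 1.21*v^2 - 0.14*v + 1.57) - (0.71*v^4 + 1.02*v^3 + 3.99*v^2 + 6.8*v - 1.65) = -0.74*v^4 - 5.08*v^3 - 2.78*v^2 - 6.94*v + 3.22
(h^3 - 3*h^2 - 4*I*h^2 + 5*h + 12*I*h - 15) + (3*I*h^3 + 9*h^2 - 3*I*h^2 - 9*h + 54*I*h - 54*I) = h^3 + 3*I*h^3 + 6*h^2 - 7*I*h^2 - 4*h + 66*I*h - 15 - 54*I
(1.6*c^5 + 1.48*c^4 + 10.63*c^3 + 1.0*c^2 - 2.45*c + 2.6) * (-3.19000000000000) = -5.104*c^5 - 4.7212*c^4 - 33.9097*c^3 - 3.19*c^2 + 7.8155*c - 8.294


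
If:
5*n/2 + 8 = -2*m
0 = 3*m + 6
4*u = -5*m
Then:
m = -2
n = -8/5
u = 5/2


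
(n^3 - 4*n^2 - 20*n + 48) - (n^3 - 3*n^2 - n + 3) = -n^2 - 19*n + 45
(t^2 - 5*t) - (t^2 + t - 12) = 12 - 6*t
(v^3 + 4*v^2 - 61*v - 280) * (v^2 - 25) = v^5 + 4*v^4 - 86*v^3 - 380*v^2 + 1525*v + 7000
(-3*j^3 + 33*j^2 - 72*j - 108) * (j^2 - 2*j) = -3*j^5 + 39*j^4 - 138*j^3 + 36*j^2 + 216*j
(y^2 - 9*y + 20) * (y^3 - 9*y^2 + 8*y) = y^5 - 18*y^4 + 109*y^3 - 252*y^2 + 160*y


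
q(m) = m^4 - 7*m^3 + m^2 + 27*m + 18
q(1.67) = 41.05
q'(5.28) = 40.91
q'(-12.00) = -9933.00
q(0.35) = 27.29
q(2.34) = 26.95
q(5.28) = -64.74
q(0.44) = 29.51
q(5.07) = -70.93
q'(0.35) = 25.30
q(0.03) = 18.81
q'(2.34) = -32.06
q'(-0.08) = 26.70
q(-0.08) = 15.85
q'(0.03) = 27.04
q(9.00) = 1800.00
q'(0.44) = 24.16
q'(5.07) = 18.63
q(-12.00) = 32670.00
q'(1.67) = -9.60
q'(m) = 4*m^3 - 21*m^2 + 2*m + 27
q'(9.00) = 1260.00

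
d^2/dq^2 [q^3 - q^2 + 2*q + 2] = 6*q - 2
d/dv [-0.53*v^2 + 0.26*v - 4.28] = 0.26 - 1.06*v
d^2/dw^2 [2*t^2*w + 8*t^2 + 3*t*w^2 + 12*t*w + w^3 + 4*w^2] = 6*t + 6*w + 8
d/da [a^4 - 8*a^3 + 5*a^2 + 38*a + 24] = 4*a^3 - 24*a^2 + 10*a + 38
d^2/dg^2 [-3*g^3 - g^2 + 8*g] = -18*g - 2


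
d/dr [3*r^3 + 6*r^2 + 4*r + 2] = 9*r^2 + 12*r + 4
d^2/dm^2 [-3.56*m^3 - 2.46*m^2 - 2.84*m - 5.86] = -21.36*m - 4.92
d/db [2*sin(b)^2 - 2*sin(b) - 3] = 2*sin(2*b) - 2*cos(b)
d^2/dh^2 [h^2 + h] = 2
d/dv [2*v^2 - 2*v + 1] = 4*v - 2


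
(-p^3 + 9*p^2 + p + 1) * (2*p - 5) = -2*p^4 + 23*p^3 - 43*p^2 - 3*p - 5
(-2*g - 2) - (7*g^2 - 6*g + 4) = -7*g^2 + 4*g - 6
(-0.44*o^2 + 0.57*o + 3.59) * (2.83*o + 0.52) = -1.2452*o^3 + 1.3843*o^2 + 10.4561*o + 1.8668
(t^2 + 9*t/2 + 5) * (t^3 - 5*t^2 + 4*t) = t^5 - t^4/2 - 27*t^3/2 - 7*t^2 + 20*t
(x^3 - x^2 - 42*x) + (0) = x^3 - x^2 - 42*x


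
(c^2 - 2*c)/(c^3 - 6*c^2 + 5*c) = (c - 2)/(c^2 - 6*c + 5)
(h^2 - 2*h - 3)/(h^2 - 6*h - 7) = (h - 3)/(h - 7)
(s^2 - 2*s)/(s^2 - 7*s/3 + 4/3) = 3*s*(s - 2)/(3*s^2 - 7*s + 4)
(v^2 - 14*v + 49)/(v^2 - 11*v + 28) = (v - 7)/(v - 4)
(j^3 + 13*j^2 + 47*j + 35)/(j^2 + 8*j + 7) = j + 5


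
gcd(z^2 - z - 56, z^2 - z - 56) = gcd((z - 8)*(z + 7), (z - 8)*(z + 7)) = z^2 - z - 56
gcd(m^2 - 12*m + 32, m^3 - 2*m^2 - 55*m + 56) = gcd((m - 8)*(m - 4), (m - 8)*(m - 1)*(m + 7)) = m - 8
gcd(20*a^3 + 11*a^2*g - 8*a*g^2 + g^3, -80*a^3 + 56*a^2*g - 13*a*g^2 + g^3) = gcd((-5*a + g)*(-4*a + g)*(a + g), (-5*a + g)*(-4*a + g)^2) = 20*a^2 - 9*a*g + g^2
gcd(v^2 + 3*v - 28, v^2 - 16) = v - 4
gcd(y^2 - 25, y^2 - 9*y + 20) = y - 5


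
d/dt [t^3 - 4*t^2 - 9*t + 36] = 3*t^2 - 8*t - 9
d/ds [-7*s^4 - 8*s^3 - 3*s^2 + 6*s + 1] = -28*s^3 - 24*s^2 - 6*s + 6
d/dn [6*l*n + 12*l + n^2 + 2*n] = 6*l + 2*n + 2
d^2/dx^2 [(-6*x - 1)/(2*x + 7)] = 160/(2*x + 7)^3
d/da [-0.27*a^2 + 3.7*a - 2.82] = 3.7 - 0.54*a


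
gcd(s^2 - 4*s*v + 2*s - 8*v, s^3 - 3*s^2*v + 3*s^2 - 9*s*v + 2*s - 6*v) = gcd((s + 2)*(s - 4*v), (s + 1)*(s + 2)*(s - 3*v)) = s + 2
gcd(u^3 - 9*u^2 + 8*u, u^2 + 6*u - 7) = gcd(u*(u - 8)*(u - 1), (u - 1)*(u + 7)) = u - 1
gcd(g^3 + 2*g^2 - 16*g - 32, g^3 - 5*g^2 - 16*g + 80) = g^2 - 16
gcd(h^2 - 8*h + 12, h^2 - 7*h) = 1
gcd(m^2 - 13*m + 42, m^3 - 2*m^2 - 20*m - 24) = m - 6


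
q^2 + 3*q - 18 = (q - 3)*(q + 6)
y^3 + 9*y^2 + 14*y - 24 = (y - 1)*(y + 4)*(y + 6)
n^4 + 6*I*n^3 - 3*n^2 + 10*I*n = n*(n - I)*(n + 2*I)*(n + 5*I)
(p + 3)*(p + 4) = p^2 + 7*p + 12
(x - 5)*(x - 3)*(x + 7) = x^3 - x^2 - 41*x + 105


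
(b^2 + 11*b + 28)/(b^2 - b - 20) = (b + 7)/(b - 5)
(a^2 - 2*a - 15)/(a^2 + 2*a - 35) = (a + 3)/(a + 7)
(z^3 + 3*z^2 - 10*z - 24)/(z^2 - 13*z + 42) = (z^3 + 3*z^2 - 10*z - 24)/(z^2 - 13*z + 42)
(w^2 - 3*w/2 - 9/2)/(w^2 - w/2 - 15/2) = (2*w + 3)/(2*w + 5)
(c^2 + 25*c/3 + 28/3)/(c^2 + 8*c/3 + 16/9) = 3*(c + 7)/(3*c + 4)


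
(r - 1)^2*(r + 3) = r^3 + r^2 - 5*r + 3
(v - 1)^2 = v^2 - 2*v + 1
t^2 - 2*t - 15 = (t - 5)*(t + 3)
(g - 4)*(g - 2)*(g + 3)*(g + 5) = g^4 + 2*g^3 - 25*g^2 - 26*g + 120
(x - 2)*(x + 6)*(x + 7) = x^3 + 11*x^2 + 16*x - 84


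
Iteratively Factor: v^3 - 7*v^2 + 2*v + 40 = (v - 4)*(v^2 - 3*v - 10) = (v - 5)*(v - 4)*(v + 2)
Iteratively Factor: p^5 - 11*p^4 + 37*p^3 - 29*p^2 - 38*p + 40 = (p - 5)*(p^4 - 6*p^3 + 7*p^2 + 6*p - 8) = (p - 5)*(p - 2)*(p^3 - 4*p^2 - p + 4) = (p - 5)*(p - 2)*(p - 1)*(p^2 - 3*p - 4) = (p - 5)*(p - 2)*(p - 1)*(p + 1)*(p - 4)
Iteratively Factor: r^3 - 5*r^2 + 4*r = (r - 4)*(r^2 - r) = (r - 4)*(r - 1)*(r)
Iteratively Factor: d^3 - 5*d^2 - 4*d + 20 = (d + 2)*(d^2 - 7*d + 10) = (d - 2)*(d + 2)*(d - 5)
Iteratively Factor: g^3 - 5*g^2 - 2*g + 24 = (g + 2)*(g^2 - 7*g + 12) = (g - 3)*(g + 2)*(g - 4)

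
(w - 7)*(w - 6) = w^2 - 13*w + 42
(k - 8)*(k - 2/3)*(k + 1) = k^3 - 23*k^2/3 - 10*k/3 + 16/3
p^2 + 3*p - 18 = (p - 3)*(p + 6)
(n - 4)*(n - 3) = n^2 - 7*n + 12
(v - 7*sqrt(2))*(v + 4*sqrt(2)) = v^2 - 3*sqrt(2)*v - 56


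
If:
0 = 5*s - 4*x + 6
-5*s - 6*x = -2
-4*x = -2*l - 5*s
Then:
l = 3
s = -14/25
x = 4/5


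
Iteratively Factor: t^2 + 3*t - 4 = (t - 1)*(t + 4)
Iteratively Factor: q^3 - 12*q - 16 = (q + 2)*(q^2 - 2*q - 8) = (q + 2)^2*(q - 4)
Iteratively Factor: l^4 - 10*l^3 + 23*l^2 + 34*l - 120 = (l - 4)*(l^3 - 6*l^2 - l + 30) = (l - 4)*(l + 2)*(l^2 - 8*l + 15) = (l - 4)*(l - 3)*(l + 2)*(l - 5)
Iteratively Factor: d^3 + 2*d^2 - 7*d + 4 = (d - 1)*(d^2 + 3*d - 4) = (d - 1)^2*(d + 4)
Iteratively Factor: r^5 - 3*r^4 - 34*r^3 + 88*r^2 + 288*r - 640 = (r - 4)*(r^4 + r^3 - 30*r^2 - 32*r + 160) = (r - 4)*(r - 2)*(r^3 + 3*r^2 - 24*r - 80) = (r - 4)*(r - 2)*(r + 4)*(r^2 - r - 20) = (r - 5)*(r - 4)*(r - 2)*(r + 4)*(r + 4)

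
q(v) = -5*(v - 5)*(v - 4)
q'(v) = 45 - 10*v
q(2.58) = -17.18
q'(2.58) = 19.20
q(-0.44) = -120.77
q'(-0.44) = 49.40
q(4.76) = 0.91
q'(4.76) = -2.60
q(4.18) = 0.74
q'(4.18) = 3.20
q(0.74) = -69.44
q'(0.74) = 37.60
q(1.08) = -57.23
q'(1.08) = 34.20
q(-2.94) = -275.52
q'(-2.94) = 74.40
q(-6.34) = -586.28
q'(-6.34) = 108.40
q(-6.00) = -550.00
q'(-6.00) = 105.00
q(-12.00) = -1360.00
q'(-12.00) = 165.00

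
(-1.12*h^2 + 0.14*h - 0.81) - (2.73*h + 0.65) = -1.12*h^2 - 2.59*h - 1.46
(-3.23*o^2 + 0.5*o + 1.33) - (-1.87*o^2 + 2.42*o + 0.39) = -1.36*o^2 - 1.92*o + 0.94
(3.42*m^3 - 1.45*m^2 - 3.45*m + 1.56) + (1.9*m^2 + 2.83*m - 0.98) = 3.42*m^3 + 0.45*m^2 - 0.62*m + 0.58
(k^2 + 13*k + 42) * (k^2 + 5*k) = k^4 + 18*k^3 + 107*k^2 + 210*k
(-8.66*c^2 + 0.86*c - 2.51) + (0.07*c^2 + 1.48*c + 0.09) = -8.59*c^2 + 2.34*c - 2.42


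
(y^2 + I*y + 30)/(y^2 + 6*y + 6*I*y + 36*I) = (y - 5*I)/(y + 6)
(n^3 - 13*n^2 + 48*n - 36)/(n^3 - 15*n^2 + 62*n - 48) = (n - 6)/(n - 8)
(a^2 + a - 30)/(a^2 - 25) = (a + 6)/(a + 5)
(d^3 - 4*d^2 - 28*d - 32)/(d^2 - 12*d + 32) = (d^2 + 4*d + 4)/(d - 4)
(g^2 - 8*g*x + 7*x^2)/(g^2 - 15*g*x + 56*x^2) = (-g + x)/(-g + 8*x)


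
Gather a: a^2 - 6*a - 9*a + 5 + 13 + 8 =a^2 - 15*a + 26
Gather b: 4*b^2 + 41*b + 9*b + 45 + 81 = 4*b^2 + 50*b + 126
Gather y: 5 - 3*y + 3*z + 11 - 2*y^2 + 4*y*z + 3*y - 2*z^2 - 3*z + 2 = -2*y^2 + 4*y*z - 2*z^2 + 18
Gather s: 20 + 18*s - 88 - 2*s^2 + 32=-2*s^2 + 18*s - 36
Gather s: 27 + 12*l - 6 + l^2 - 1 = l^2 + 12*l + 20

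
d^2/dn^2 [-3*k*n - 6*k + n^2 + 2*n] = 2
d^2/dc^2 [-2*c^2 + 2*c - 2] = -4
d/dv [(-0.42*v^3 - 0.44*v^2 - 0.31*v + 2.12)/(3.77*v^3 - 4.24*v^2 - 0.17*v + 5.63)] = (3.4396*v^4 + 2.4802*v^3 - 32.3106*v^2 + 13.0232*v - 1.3849)/(14.2129*v^6 - 31.9696*v^5 + 16.6958*v^4 + 43.8918*v^3 - 47.7135*v^2 - 1.9142*v + 31.6969)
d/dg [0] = 0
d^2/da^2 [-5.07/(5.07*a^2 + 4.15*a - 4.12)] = (260.647686*a^2 + 213.35067*a - 5.07*(10.14*a + 4.15)*(20.28*a + 8.3) - 211.808376)/(5.07*a^2 + 4.15*a - 4.12)^3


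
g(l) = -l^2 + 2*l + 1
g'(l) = 2 - 2*l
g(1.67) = 1.55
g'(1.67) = -1.34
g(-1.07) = -2.28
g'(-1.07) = 4.14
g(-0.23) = 0.49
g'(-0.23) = 2.46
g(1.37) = 1.86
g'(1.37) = -0.74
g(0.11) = 1.21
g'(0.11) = 1.78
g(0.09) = 1.17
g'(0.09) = 1.82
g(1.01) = 2.00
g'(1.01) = -0.02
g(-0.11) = 0.77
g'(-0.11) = 2.22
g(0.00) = 1.00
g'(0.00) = 2.00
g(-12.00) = -167.00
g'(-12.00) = 26.00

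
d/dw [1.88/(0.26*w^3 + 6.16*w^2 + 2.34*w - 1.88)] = (-1.4664*w^2 - 23.1616*w - 4.3992)/(0.26*w^3 + 6.16*w^2 + 2.34*w - 1.88)^2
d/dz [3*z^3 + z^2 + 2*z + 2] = 9*z^2 + 2*z + 2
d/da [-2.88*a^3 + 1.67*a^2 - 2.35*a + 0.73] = -8.64*a^2 + 3.34*a - 2.35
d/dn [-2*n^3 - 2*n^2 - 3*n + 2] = -6*n^2 - 4*n - 3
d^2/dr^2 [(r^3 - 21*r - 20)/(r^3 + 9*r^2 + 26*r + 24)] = 2*(-9*r^3 - 33*r^2 - 3*r + 61)/(r^6 + 15*r^5 + 93*r^4 + 305*r^3 + 558*r^2 + 540*r + 216)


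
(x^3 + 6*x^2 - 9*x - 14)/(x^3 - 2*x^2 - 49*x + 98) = (x + 1)/(x - 7)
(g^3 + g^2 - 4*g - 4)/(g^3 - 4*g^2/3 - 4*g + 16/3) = 3*(g + 1)/(3*g - 4)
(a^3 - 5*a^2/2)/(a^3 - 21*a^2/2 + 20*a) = a/(a - 8)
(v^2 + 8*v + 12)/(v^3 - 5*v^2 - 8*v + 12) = (v + 6)/(v^2 - 7*v + 6)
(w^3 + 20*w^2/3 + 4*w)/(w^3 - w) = (w^2 + 20*w/3 + 4)/(w^2 - 1)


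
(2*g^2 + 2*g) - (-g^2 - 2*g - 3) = 3*g^2 + 4*g + 3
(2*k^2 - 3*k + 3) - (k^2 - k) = k^2 - 2*k + 3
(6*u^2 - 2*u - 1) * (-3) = -18*u^2 + 6*u + 3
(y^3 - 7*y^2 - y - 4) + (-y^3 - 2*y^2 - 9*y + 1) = -9*y^2 - 10*y - 3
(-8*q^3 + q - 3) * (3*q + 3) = -24*q^4 - 24*q^3 + 3*q^2 - 6*q - 9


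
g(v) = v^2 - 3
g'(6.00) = 12.00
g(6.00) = 33.00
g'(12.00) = 24.00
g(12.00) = 141.00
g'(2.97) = 5.94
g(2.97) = 5.82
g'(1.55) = 3.10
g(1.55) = -0.60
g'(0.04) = 0.08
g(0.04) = -3.00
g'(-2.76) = -5.52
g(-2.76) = 4.62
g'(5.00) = 10.00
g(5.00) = 22.00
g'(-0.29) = -0.58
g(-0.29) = -2.92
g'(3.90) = 7.80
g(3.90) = 12.21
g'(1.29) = 2.58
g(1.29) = -1.34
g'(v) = 2*v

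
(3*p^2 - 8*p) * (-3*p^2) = -9*p^4 + 24*p^3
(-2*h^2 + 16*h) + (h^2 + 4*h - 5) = -h^2 + 20*h - 5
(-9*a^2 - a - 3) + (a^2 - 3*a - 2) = -8*a^2 - 4*a - 5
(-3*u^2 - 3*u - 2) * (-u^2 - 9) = 3*u^4 + 3*u^3 + 29*u^2 + 27*u + 18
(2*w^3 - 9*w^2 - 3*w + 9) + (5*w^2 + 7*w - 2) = 2*w^3 - 4*w^2 + 4*w + 7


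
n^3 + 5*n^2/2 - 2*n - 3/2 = (n - 1)*(n + 1/2)*(n + 3)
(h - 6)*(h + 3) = h^2 - 3*h - 18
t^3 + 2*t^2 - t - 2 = (t - 1)*(t + 1)*(t + 2)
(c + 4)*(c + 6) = c^2 + 10*c + 24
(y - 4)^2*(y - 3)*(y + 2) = y^4 - 9*y^3 + 18*y^2 + 32*y - 96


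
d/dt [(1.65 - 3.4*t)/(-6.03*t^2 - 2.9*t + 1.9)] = (-20.502*t^2 + 19.899*t - 1.675)/(36.3609*t^4 + 34.974*t^3 - 14.504*t^2 - 11.02*t + 3.61)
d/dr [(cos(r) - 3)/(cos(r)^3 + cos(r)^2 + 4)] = (-9*cos(r)/2 - 4*cos(2*r) + cos(3*r)/2 - 8)*sin(r)/(cos(r)^3 + cos(r)^2 + 4)^2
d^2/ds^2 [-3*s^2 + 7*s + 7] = -6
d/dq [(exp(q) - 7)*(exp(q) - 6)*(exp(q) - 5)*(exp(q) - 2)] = (4*exp(3*q) - 60*exp(2*q) + 286*exp(q) - 424)*exp(q)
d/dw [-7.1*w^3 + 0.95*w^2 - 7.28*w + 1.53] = -21.3*w^2 + 1.9*w - 7.28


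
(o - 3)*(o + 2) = o^2 - o - 6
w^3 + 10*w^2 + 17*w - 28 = (w - 1)*(w + 4)*(w + 7)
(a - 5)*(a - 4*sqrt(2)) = a^2 - 4*sqrt(2)*a - 5*a + 20*sqrt(2)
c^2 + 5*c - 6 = (c - 1)*(c + 6)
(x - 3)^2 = x^2 - 6*x + 9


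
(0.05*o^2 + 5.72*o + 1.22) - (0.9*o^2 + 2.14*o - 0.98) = -0.85*o^2 + 3.58*o + 2.2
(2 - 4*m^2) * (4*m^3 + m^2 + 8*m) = -16*m^5 - 4*m^4 - 24*m^3 + 2*m^2 + 16*m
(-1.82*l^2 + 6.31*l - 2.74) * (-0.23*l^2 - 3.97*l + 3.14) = 0.4186*l^4 + 5.7741*l^3 - 30.1353*l^2 + 30.6912*l - 8.6036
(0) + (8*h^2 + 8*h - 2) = 8*h^2 + 8*h - 2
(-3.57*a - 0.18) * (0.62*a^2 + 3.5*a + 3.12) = -2.2134*a^3 - 12.6066*a^2 - 11.7684*a - 0.5616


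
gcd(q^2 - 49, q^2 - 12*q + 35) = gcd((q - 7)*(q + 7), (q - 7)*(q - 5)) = q - 7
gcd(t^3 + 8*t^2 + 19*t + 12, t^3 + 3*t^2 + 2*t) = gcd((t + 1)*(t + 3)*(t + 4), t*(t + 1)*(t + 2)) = t + 1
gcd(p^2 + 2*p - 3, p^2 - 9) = p + 3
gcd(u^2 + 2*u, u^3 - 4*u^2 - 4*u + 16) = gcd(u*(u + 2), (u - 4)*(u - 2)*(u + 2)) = u + 2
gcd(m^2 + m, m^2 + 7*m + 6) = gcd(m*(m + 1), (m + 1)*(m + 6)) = m + 1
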